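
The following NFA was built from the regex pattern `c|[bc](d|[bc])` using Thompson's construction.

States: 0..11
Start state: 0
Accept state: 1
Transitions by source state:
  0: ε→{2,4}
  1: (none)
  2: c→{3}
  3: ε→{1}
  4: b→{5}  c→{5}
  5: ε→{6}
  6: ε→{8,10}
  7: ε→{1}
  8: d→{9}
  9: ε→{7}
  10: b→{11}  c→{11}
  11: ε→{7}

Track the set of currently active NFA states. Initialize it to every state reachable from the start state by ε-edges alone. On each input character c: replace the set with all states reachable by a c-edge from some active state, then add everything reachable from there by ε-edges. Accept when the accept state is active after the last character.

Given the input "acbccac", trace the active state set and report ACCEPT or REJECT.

start: ε-closure({0}) = {0,2,4}
'a' @ 1: {}  — state set empty
rest 'cbccac' ignored (set empty)
end set {} — state 1 not in

Answer: REJECT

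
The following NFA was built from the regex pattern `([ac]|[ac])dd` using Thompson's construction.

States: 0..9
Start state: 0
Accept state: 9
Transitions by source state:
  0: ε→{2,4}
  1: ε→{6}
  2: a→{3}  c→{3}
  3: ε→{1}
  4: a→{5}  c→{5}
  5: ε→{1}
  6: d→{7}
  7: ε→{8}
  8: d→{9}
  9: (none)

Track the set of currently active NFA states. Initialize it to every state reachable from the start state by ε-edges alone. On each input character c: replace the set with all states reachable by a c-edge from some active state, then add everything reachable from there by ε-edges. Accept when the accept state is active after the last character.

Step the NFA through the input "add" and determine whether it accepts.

Answer: ACCEPT

Steps:
initial (ε-close {0}): {0,2,4}
'a' @ 1: {1,3,5,6}
'd' @ 2: {7,8}
'd' @ 3: {9}  [accepting]
final: {9}; accept 9 in set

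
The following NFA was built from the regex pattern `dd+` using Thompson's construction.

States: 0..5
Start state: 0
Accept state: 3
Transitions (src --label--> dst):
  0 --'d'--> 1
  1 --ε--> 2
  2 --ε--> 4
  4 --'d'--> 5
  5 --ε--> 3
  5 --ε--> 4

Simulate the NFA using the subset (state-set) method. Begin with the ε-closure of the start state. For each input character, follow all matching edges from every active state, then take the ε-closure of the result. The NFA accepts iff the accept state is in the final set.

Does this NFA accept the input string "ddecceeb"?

initial (ε-close {0}): {0}
'd' @ 1: {1,2,4}
'd' @ 2: {3,4,5}  [accepting]
'e' @ 3: {}  — no active states
rest 'cceeb' ignored (set empty)
end set {} — state 3 not in

Answer: REJECT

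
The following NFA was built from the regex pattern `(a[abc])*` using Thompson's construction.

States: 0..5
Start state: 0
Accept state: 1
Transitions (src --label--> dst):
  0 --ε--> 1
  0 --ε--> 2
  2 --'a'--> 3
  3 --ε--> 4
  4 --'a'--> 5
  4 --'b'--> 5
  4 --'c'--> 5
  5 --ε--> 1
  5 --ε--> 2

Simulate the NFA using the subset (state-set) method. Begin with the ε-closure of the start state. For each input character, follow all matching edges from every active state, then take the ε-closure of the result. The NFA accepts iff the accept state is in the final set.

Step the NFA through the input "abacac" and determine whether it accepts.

Answer: ACCEPT

Trace:
initial (ε-close {0}): {0,1,2}
'a' @ 1: {3,4}
'b' @ 2: {1,2,5}  ✓accept
'a' @ 3: {3,4}
'c' @ 4: {1,2,5}  ✓accept
'a' @ 5: {3,4}
'c' @ 6: {1,2,5}  ✓accept
end set {1,2,5} — state 1 in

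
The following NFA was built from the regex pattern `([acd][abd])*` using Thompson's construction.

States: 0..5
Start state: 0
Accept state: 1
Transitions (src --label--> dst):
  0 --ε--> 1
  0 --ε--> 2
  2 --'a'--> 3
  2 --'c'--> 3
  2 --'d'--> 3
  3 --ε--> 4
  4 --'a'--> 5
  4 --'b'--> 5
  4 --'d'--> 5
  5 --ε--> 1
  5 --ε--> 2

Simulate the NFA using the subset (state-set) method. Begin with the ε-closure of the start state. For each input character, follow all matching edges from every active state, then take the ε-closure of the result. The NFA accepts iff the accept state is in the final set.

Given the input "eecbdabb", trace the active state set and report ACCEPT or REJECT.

Answer: REJECT

Trace:
start: ε-closure({0}) = {0,1,2}
'e' @ 1: {}  — state set empty
rest 'ecbdabb' ignored (set empty)
after full input: {}  (accept=1 not in)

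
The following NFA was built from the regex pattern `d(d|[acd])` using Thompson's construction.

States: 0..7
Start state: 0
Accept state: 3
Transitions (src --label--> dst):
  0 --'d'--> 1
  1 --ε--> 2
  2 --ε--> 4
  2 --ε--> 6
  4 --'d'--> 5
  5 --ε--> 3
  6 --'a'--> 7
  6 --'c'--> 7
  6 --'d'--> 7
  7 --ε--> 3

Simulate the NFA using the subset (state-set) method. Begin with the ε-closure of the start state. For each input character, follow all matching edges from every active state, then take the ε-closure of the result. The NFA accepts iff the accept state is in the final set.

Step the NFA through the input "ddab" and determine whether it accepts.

Answer: REJECT

Steps:
initial (ε-close {0}): {0}
'd' @ 1: {1,2,4,6}
'd' @ 2: {3,5,7}  [accepting]
'a' @ 3: {}  — dead — no transitions
rest 'b' ignored (set empty)
end set {} — state 3 not in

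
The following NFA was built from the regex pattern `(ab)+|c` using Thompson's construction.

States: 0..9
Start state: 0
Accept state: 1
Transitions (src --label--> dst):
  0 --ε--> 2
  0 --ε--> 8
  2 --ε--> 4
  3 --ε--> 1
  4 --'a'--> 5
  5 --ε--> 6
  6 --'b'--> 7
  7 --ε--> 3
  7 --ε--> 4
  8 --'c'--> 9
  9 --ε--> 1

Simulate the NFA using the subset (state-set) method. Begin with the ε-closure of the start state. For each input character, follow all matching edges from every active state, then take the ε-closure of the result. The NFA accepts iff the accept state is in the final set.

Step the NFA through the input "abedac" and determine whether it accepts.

S₀ = ε-closure({0}) = {0,2,4,8}
'a' @ 1: {5,6}
'b' @ 2: {1,3,4,7}  (accept∈set)
'e' @ 3: {}  — no active states
rest 'dac' ignored (set empty)
end set {} — state 1 not in

Answer: REJECT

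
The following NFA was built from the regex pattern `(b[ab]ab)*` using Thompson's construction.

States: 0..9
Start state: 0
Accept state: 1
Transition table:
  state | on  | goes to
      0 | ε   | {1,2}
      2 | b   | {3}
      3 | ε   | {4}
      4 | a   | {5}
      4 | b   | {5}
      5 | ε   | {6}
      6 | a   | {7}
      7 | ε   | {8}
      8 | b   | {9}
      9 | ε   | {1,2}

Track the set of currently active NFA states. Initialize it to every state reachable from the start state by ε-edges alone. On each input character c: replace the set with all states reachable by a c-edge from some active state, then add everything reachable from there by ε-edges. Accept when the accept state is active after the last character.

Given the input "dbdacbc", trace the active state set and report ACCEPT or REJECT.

initial (ε-close {0}): {0,1,2}
'd' @ 1: {}  — state set empty
rest 'bdacbc' ignored (set empty)
end set {} — state 1 not in

Answer: REJECT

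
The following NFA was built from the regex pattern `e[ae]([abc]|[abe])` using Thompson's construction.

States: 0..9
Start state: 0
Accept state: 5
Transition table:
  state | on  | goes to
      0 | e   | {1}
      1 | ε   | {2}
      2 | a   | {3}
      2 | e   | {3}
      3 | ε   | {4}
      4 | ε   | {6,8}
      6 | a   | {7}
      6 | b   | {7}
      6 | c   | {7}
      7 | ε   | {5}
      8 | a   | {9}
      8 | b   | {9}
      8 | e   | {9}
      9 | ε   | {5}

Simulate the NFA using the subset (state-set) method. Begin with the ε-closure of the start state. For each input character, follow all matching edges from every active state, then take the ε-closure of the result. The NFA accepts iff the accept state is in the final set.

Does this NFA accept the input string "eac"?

initial (ε-close {0}): {0}
'e' @ 1: {1,2}
'a' @ 2: {3,4,6,8}
'c' @ 3: {5,7}  (accept∈set)
end set {5,7} — state 5 in

Answer: ACCEPT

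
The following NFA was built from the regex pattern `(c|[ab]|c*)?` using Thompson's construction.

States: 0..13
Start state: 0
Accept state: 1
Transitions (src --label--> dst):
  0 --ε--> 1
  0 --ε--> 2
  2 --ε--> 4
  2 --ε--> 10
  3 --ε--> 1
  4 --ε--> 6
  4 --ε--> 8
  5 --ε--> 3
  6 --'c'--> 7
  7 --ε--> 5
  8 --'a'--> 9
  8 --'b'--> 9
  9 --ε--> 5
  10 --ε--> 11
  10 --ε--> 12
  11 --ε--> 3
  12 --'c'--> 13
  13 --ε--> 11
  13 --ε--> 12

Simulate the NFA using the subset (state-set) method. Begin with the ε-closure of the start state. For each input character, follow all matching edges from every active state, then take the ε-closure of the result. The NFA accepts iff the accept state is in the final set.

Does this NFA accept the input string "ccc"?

initial (ε-close {0}): {0,1,2,3,4,6,8,10,11,12}
'c' @ 1: {1,3,5,7,11,12,13}  ✓accept
'c' @ 2: {1,3,11,12,13}  ✓accept
'c' @ 3: {1,3,11,12,13}  ✓accept
end set {1,3,11,12,13} — state 1 in

Answer: ACCEPT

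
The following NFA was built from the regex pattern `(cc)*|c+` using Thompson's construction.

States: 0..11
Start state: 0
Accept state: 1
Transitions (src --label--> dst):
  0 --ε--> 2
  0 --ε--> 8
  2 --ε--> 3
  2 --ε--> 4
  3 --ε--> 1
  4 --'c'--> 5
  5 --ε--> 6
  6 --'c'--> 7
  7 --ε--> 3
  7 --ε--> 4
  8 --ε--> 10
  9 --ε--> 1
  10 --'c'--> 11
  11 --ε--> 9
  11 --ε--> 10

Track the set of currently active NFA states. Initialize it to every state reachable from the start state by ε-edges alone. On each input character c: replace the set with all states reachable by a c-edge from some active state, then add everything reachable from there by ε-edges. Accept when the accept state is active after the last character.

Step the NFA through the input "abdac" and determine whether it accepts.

Answer: REJECT

Trace:
S₀ = ε-closure({0}) = {0,1,2,3,4,8,10}
'a' @ 1: {}  — dead — no transitions
rest 'bdac' ignored (set empty)
end set {} — state 1 not in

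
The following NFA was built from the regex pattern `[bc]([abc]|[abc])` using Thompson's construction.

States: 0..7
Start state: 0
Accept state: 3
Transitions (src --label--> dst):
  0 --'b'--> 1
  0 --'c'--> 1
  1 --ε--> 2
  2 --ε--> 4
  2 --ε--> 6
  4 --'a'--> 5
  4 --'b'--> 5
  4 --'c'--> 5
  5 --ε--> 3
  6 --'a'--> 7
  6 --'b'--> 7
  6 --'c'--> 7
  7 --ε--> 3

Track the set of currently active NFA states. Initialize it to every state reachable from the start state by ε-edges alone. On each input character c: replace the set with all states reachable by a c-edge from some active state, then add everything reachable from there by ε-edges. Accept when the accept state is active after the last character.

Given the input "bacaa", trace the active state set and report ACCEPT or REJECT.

Answer: REJECT

Derivation:
start: ε-closure({0}) = {0}
'b' @ 1: {1,2,4,6}
'a' @ 2: {3,5,7}  [accepting]
'c' @ 3: {}  — dead — no transitions
rest 'aa' ignored (set empty)
after full input: {}  (accept=3 not in)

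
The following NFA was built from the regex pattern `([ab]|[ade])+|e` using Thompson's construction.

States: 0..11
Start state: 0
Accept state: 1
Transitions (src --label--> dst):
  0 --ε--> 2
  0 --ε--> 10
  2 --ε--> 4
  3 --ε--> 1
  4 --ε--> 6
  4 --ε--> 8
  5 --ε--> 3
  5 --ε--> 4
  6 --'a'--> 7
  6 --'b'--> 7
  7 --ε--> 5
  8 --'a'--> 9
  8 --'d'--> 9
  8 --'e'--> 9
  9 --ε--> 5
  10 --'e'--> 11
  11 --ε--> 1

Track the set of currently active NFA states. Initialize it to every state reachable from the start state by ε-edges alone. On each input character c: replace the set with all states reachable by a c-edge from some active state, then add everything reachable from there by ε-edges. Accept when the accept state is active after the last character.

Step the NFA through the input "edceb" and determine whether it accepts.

Answer: REJECT

Steps:
start: ε-closure({0}) = {0,2,4,6,8,10}
'e' @ 1: {1,3,4,5,6,8,9,11}  (accept∈set)
'd' @ 2: {1,3,4,5,6,8,9}  (accept∈set)
'c' @ 3: {}  — no active states
rest 'eb' ignored (set empty)
final: {}; accept 1 not in set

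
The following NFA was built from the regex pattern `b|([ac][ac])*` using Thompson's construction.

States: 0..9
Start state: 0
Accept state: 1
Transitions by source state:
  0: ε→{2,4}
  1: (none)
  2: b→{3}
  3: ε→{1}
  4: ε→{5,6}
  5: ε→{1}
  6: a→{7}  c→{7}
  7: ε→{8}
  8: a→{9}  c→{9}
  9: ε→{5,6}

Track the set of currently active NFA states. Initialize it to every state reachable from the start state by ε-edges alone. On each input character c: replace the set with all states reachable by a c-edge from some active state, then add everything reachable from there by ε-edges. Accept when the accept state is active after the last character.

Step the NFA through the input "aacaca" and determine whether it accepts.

Answer: ACCEPT

Derivation:
S₀ = ε-closure({0}) = {0,1,2,4,5,6}
'a' @ 1: {7,8}
'a' @ 2: {1,5,6,9}  (accept∈set)
'c' @ 3: {7,8}
'a' @ 4: {1,5,6,9}  (accept∈set)
'c' @ 5: {7,8}
'a' @ 6: {1,5,6,9}  (accept∈set)
after full input: {1,5,6,9}  (accept=1 in)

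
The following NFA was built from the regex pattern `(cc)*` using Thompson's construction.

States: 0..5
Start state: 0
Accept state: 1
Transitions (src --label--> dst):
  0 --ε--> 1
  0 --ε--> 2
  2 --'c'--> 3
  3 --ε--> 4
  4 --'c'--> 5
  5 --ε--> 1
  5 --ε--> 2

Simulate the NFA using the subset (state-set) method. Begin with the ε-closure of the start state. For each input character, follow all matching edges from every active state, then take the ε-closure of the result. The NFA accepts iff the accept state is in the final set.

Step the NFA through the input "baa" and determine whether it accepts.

Answer: REJECT

Steps:
initial (ε-close {0}): {0,1,2}
'b' @ 1: {}  — state set empty
rest 'aa' ignored (set empty)
after full input: {}  (accept=1 not in)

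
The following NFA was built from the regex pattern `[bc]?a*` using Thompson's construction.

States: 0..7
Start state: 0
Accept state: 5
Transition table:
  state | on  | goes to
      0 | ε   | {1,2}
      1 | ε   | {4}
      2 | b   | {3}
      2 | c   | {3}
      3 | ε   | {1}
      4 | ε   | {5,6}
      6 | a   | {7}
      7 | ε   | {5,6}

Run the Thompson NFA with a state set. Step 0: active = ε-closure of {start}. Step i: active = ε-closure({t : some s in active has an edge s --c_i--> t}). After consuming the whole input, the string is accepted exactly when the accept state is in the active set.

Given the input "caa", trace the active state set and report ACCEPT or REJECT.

start: ε-closure({0}) = {0,1,2,4,5,6}
'c' @ 1: {1,3,4,5,6}  ✓accept
'a' @ 2: {5,6,7}  ✓accept
'a' @ 3: {5,6,7}  ✓accept
end set {5,6,7} — state 5 in

Answer: ACCEPT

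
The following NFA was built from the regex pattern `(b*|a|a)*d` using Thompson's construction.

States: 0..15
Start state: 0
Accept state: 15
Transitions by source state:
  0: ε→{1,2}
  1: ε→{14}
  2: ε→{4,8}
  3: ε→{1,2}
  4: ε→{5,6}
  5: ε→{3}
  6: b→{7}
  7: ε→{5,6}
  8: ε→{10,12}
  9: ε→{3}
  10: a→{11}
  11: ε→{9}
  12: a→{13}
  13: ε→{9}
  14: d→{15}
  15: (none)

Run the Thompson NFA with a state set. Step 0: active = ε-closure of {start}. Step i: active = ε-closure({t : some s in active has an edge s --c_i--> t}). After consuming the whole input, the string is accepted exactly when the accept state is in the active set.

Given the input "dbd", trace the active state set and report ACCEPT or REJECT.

start: ε-closure({0}) = {0,1,2,3,4,5,6,8,10,12,14}
'd' @ 1: {15}  [accepting]
'b' @ 2: {}  — no active states
rest 'd' ignored (set empty)
after full input: {}  (accept=15 not in)

Answer: REJECT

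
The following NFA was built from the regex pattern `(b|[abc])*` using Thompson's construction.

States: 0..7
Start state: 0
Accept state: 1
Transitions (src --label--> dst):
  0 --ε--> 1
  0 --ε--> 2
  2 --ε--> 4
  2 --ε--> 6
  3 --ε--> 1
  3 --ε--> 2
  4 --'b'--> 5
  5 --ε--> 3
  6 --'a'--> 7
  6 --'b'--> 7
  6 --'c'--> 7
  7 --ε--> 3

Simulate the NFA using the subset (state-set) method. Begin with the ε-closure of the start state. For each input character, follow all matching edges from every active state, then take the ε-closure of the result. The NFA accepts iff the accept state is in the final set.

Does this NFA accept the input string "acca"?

S₀ = ε-closure({0}) = {0,1,2,4,6}
'a' @ 1: {1,2,3,4,6,7}  ✓accept
'c' @ 2: {1,2,3,4,6,7}  ✓accept
'c' @ 3: {1,2,3,4,6,7}  ✓accept
'a' @ 4: {1,2,3,4,6,7}  ✓accept
final: {1,2,3,4,6,7}; accept 1 in set

Answer: ACCEPT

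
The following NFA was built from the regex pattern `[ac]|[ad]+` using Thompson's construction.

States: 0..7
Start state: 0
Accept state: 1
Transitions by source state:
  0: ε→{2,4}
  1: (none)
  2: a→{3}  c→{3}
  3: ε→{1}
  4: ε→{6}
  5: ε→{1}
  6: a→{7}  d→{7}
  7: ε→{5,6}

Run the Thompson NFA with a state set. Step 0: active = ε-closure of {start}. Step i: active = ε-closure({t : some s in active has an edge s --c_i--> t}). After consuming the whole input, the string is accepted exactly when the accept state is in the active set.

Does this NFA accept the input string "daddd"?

S₀ = ε-closure({0}) = {0,2,4,6}
'd' @ 1: {1,5,6,7}  ✓accept
'a' @ 2: {1,5,6,7}  ✓accept
'd' @ 3: {1,5,6,7}  ✓accept
'd' @ 4: {1,5,6,7}  ✓accept
'd' @ 5: {1,5,6,7}  ✓accept
after full input: {1,5,6,7}  (accept=1 in)

Answer: ACCEPT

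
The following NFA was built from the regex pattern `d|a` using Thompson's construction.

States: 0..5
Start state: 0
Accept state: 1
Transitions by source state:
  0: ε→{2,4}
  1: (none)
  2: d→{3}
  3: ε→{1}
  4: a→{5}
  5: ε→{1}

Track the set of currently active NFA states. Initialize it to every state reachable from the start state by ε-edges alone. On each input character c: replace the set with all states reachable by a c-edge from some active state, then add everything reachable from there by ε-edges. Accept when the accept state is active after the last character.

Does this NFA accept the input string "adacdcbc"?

start: ε-closure({0}) = {0,2,4}
'a' @ 1: {1,5}  ✓accept
'd' @ 2: {}  — state set empty
rest 'acdcbc' ignored (set empty)
final: {}; accept 1 not in set

Answer: REJECT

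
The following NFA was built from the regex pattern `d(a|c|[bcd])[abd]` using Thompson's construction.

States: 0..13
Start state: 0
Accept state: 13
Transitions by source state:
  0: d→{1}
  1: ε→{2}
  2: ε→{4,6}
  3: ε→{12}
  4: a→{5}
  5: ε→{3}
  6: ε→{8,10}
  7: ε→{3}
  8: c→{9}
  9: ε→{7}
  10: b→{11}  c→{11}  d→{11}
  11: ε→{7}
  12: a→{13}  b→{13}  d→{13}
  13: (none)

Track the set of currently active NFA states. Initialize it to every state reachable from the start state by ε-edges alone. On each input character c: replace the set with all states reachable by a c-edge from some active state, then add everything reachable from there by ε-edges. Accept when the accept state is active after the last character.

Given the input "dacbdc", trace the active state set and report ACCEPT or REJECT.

initial (ε-close {0}): {0}
'd' @ 1: {1,2,4,6,8,10}
'a' @ 2: {3,5,12}
'c' @ 3: {}  — no active states
rest 'bdc' ignored (set empty)
after full input: {}  (accept=13 not in)

Answer: REJECT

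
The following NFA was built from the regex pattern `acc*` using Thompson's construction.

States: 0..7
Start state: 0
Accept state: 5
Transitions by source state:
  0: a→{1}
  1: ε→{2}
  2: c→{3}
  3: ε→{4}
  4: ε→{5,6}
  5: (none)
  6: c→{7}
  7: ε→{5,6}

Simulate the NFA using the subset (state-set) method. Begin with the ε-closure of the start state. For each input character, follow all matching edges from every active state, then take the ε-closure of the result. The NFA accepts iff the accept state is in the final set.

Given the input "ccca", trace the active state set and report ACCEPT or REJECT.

initial (ε-close {0}): {0}
'c' @ 1: {}  — state set empty
rest 'cca' ignored (set empty)
final: {}; accept 5 not in set

Answer: REJECT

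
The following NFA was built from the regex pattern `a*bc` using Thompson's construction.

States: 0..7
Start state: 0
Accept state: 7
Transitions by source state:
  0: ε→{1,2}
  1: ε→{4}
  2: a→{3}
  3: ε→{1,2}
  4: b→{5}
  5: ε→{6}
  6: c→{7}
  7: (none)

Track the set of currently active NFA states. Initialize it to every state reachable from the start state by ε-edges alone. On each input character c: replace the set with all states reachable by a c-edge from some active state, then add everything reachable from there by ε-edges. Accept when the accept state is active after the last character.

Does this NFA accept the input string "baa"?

Answer: REJECT

Trace:
start: ε-closure({0}) = {0,1,2,4}
'b' @ 1: {5,6}
'a' @ 2: {}  — dead — no transitions
rest 'a' ignored (set empty)
final: {}; accept 7 not in set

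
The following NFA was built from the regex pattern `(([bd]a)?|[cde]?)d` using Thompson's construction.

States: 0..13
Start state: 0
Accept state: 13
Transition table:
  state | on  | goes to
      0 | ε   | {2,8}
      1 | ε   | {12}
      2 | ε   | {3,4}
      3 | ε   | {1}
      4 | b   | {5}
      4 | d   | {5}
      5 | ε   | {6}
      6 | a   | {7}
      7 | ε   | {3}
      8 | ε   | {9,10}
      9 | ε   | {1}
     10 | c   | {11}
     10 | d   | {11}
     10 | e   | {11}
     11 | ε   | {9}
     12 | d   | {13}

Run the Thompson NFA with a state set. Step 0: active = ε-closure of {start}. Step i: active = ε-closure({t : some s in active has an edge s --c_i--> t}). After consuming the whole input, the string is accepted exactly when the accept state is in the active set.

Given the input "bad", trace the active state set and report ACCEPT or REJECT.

start: ε-closure({0}) = {0,1,2,3,4,8,9,10,12}
'b' @ 1: {5,6}
'a' @ 2: {1,3,7,12}
'd' @ 3: {13}  [accepting]
final: {13}; accept 13 in set

Answer: ACCEPT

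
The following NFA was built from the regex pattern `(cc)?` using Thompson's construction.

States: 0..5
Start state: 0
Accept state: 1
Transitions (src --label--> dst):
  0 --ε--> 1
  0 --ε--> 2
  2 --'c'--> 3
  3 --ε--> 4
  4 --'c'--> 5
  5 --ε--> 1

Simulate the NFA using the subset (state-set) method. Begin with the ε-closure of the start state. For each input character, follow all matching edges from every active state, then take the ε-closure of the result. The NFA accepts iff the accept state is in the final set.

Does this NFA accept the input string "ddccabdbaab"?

Answer: REJECT

Steps:
initial (ε-close {0}): {0,1,2}
'd' @ 1: {}  — no active states
rest 'dccabdbaab' ignored (set empty)
end set {} — state 1 not in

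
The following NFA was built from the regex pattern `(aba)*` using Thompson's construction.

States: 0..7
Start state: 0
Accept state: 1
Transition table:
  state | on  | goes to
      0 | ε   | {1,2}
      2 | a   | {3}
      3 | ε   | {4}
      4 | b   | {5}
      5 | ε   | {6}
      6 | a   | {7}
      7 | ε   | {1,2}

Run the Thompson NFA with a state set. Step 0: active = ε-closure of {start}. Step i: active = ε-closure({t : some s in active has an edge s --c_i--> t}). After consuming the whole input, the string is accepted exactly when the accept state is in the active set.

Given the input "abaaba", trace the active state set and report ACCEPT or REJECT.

Answer: ACCEPT

Steps:
initial (ε-close {0}): {0,1,2}
'a' @ 1: {3,4}
'b' @ 2: {5,6}
'a' @ 3: {1,2,7}  [accepting]
'a' @ 4: {3,4}
'b' @ 5: {5,6}
'a' @ 6: {1,2,7}  [accepting]
final: {1,2,7}; accept 1 in set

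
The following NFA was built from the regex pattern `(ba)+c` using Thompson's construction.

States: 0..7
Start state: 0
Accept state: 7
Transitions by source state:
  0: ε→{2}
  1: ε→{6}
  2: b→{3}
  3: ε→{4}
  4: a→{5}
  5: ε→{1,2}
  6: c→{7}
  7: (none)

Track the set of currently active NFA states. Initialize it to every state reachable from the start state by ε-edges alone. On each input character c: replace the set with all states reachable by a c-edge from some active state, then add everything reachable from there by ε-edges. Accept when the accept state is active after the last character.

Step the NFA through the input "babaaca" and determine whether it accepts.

initial (ε-close {0}): {0,2}
'b' @ 1: {3,4}
'a' @ 2: {1,2,5,6}
'b' @ 3: {3,4}
'a' @ 4: {1,2,5,6}
'a' @ 5: {}  — no active states
rest 'ca' ignored (set empty)
after full input: {}  (accept=7 not in)

Answer: REJECT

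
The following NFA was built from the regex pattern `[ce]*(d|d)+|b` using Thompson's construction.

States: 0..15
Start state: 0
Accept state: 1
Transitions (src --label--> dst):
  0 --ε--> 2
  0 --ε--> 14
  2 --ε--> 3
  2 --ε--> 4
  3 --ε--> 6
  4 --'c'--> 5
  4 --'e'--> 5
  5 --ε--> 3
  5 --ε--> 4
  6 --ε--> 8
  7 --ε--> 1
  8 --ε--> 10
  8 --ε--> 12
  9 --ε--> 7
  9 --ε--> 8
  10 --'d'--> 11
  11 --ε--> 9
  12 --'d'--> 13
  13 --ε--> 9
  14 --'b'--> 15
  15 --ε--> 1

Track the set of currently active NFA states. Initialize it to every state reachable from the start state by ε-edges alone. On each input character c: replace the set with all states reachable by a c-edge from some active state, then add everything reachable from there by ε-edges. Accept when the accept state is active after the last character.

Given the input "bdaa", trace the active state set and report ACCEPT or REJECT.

Answer: REJECT

Trace:
start: ε-closure({0}) = {0,2,3,4,6,8,10,12,14}
'b' @ 1: {1,15}  [accepting]
'd' @ 2: {}  — no active states
rest 'aa' ignored (set empty)
end set {} — state 1 not in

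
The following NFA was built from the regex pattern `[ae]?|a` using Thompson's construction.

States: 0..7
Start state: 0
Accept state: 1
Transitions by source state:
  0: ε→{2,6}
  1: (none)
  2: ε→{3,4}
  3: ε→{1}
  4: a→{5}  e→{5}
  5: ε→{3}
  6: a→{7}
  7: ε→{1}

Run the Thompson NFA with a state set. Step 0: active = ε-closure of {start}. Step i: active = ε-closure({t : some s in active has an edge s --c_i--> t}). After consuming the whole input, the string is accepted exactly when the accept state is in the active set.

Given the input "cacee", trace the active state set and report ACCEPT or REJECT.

S₀ = ε-closure({0}) = {0,1,2,3,4,6}
'c' @ 1: {}  — dead — no transitions
rest 'acee' ignored (set empty)
final: {}; accept 1 not in set

Answer: REJECT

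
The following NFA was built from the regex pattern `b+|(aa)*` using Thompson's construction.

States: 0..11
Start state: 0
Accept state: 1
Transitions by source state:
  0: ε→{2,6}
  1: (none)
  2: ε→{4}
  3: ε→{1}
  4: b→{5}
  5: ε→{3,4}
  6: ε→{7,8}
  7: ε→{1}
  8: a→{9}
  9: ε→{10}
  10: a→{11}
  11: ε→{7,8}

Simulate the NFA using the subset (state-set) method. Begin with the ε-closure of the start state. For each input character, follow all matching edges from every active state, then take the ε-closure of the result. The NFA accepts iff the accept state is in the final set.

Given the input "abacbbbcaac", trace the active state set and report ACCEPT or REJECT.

start: ε-closure({0}) = {0,1,2,4,6,7,8}
'a' @ 1: {9,10}
'b' @ 2: {}  — dead — no transitions
rest 'acbbbcaac' ignored (set empty)
after full input: {}  (accept=1 not in)

Answer: REJECT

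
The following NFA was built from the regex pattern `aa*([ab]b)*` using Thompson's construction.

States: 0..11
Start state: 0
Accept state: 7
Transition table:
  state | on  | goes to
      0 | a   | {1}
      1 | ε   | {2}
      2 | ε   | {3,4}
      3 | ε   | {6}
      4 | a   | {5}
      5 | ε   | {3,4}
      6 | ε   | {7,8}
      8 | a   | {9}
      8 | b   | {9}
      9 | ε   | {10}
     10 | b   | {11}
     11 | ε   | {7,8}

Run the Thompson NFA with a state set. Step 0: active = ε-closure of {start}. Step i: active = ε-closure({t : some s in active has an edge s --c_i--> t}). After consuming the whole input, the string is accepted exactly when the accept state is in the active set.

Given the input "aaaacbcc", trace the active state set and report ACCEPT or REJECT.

start: ε-closure({0}) = {0}
'a' @ 1: {1,2,3,4,6,7,8}  (accept∈set)
'a' @ 2: {3,4,5,6,7,8,9,10}  (accept∈set)
'a' @ 3: {3,4,5,6,7,8,9,10}  (accept∈set)
'a' @ 4: {3,4,5,6,7,8,9,10}  (accept∈set)
'c' @ 5: {}  — no active states
rest 'bcc' ignored (set empty)
end set {} — state 7 not in

Answer: REJECT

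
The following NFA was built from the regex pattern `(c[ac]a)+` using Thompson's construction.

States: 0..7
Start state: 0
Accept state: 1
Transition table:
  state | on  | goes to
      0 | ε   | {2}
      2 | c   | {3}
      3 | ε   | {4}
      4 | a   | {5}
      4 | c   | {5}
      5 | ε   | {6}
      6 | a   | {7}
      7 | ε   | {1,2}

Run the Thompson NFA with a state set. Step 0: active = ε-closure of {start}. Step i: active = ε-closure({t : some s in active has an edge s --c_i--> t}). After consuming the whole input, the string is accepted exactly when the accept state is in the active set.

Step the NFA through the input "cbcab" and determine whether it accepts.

Answer: REJECT

Trace:
initial (ε-close {0}): {0,2}
'c' @ 1: {3,4}
'b' @ 2: {}  — no active states
rest 'cab' ignored (set empty)
end set {} — state 1 not in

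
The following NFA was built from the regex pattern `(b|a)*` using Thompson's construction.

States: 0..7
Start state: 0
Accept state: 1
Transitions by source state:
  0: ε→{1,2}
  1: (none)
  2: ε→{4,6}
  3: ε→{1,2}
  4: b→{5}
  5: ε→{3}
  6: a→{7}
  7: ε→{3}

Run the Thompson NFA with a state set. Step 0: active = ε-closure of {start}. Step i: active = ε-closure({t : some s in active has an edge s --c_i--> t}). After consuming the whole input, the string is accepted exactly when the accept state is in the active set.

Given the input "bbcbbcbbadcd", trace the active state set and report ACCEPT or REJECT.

initial (ε-close {0}): {0,1,2,4,6}
'b' @ 1: {1,2,3,4,5,6}  [accepting]
'b' @ 2: {1,2,3,4,5,6}  [accepting]
'c' @ 3: {}  — dead — no transitions
rest 'bbcbbadcd' ignored (set empty)
end set {} — state 1 not in

Answer: REJECT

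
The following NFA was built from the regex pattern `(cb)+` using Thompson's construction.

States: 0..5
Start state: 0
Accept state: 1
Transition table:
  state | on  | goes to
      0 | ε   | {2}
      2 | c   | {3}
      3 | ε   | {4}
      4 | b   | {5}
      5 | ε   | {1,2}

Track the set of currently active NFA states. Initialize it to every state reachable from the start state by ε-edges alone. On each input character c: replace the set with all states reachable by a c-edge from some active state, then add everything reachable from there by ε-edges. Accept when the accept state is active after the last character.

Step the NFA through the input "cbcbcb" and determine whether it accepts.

Answer: ACCEPT

Trace:
start: ε-closure({0}) = {0,2}
'c' @ 1: {3,4}
'b' @ 2: {1,2,5}  (accept∈set)
'c' @ 3: {3,4}
'b' @ 4: {1,2,5}  (accept∈set)
'c' @ 5: {3,4}
'b' @ 6: {1,2,5}  (accept∈set)
after full input: {1,2,5}  (accept=1 in)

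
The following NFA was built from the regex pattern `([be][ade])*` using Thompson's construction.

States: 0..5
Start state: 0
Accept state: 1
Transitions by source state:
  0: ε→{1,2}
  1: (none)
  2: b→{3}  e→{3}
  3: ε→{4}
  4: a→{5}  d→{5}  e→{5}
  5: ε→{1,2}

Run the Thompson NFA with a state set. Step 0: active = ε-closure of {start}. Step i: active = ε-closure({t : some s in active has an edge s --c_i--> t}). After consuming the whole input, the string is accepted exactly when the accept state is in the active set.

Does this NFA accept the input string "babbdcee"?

start: ε-closure({0}) = {0,1,2}
'b' @ 1: {3,4}
'a' @ 2: {1,2,5}  (accept∈set)
'b' @ 3: {3,4}
'b' @ 4: {}  — no active states
rest 'dcee' ignored (set empty)
after full input: {}  (accept=1 not in)

Answer: REJECT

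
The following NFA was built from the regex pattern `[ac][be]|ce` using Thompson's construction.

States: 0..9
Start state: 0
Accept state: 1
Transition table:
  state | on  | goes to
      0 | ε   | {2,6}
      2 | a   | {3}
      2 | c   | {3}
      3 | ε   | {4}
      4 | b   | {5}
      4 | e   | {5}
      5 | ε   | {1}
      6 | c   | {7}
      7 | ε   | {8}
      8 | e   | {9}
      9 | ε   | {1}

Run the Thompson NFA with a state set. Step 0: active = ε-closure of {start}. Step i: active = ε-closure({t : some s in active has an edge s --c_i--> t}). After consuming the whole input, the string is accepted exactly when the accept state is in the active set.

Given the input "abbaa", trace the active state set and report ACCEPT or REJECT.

S₀ = ε-closure({0}) = {0,2,6}
'a' @ 1: {3,4}
'b' @ 2: {1,5}  (accept∈set)
'b' @ 3: {}  — state set empty
rest 'aa' ignored (set empty)
after full input: {}  (accept=1 not in)

Answer: REJECT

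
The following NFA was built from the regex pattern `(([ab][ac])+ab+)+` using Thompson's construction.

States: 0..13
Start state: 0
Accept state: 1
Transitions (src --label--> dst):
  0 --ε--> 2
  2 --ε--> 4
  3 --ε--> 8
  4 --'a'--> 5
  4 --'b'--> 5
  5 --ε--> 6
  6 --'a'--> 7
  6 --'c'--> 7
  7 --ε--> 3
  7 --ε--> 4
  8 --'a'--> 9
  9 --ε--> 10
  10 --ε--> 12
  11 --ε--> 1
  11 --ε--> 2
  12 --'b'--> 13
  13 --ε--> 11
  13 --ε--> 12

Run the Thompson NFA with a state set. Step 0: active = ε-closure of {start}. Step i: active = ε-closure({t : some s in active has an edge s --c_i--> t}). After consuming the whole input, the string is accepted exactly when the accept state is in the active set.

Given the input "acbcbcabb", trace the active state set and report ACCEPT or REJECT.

S₀ = ε-closure({0}) = {0,2,4}
'a' @ 1: {5,6}
'c' @ 2: {3,4,7,8}
'b' @ 3: {5,6}
'c' @ 4: {3,4,7,8}
'b' @ 5: {5,6}
'c' @ 6: {3,4,7,8}
'a' @ 7: {5,6,9,10,12}
'b' @ 8: {1,2,4,11,12,13}  (accept∈set)
'b' @ 9: {1,2,4,5,6,11,12,13}  (accept∈set)
final: {1,2,4,5,6,11,12,13}; accept 1 in set

Answer: ACCEPT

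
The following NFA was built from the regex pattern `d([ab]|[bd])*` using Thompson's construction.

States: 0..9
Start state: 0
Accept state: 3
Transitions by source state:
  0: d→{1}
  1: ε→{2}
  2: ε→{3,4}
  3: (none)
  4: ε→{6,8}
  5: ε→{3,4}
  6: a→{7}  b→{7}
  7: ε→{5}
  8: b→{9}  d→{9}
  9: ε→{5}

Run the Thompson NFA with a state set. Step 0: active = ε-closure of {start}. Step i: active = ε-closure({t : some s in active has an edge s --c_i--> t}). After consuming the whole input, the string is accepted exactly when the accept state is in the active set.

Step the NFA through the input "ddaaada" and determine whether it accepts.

start: ε-closure({0}) = {0}
'd' @ 1: {1,2,3,4,6,8}  ✓accept
'd' @ 2: {3,4,5,6,8,9}  ✓accept
'a' @ 3: {3,4,5,6,7,8}  ✓accept
'a' @ 4: {3,4,5,6,7,8}  ✓accept
'a' @ 5: {3,4,5,6,7,8}  ✓accept
'd' @ 6: {3,4,5,6,8,9}  ✓accept
'a' @ 7: {3,4,5,6,7,8}  ✓accept
after full input: {3,4,5,6,7,8}  (accept=3 in)

Answer: ACCEPT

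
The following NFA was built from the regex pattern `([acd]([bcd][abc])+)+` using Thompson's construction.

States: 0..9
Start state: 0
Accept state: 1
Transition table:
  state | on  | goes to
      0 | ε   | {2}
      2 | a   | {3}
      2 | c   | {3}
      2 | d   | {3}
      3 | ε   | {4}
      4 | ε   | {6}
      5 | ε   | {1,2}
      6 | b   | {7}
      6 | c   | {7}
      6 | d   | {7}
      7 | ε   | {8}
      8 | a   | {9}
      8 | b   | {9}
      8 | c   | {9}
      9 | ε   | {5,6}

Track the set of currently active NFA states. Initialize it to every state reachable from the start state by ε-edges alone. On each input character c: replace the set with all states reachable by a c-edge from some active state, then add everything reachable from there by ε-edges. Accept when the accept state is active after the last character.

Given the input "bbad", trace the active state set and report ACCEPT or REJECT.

S₀ = ε-closure({0}) = {0,2}
'b' @ 1: {}  — dead — no transitions
rest 'bad' ignored (set empty)
end set {} — state 1 not in

Answer: REJECT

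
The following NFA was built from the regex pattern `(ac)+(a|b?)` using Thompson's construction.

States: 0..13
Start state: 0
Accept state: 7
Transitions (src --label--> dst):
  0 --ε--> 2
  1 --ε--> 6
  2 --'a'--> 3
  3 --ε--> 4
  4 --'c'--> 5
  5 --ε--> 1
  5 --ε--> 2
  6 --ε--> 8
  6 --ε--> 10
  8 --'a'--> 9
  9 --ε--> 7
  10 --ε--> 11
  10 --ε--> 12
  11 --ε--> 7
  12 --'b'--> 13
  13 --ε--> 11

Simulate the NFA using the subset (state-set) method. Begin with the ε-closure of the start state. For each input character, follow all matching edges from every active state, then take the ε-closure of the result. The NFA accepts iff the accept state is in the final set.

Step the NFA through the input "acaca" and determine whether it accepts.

Answer: ACCEPT

Trace:
start: ε-closure({0}) = {0,2}
'a' @ 1: {3,4}
'c' @ 2: {1,2,5,6,7,8,10,11,12}  (accept∈set)
'a' @ 3: {3,4,7,9}  (accept∈set)
'c' @ 4: {1,2,5,6,7,8,10,11,12}  (accept∈set)
'a' @ 5: {3,4,7,9}  (accept∈set)
end set {3,4,7,9} — state 7 in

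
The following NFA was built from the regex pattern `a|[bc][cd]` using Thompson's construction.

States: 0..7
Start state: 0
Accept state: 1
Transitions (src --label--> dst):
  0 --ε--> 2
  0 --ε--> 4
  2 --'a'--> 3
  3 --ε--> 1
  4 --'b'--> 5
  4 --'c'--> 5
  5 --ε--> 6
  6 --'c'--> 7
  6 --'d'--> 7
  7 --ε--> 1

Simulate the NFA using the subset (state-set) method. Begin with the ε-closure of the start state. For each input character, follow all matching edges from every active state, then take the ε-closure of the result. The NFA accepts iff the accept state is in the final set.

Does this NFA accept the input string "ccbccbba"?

Answer: REJECT

Steps:
initial (ε-close {0}): {0,2,4}
'c' @ 1: {5,6}
'c' @ 2: {1,7}  ✓accept
'b' @ 3: {}  — state set empty
rest 'ccbba' ignored (set empty)
end set {} — state 1 not in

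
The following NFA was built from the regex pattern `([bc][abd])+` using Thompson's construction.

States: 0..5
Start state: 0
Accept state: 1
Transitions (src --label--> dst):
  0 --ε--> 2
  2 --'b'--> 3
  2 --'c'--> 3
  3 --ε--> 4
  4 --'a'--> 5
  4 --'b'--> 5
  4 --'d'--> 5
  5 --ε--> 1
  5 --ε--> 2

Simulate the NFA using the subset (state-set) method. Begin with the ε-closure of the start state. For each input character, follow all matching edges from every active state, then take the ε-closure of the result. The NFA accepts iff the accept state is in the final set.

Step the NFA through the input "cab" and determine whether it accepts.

S₀ = ε-closure({0}) = {0,2}
'c' @ 1: {3,4}
'a' @ 2: {1,2,5}  (accept∈set)
'b' @ 3: {3,4}
after full input: {3,4}  (accept=1 not in)

Answer: REJECT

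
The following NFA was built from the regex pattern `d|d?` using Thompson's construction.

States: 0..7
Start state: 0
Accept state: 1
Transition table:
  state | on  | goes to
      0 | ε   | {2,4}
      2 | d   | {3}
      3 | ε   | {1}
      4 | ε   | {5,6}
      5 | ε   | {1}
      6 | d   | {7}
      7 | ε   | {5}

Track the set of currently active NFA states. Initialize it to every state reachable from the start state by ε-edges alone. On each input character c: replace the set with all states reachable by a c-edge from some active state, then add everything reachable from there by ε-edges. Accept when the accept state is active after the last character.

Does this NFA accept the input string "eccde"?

S₀ = ε-closure({0}) = {0,1,2,4,5,6}
'e' @ 1: {}  — dead — no transitions
rest 'ccde' ignored (set empty)
after full input: {}  (accept=1 not in)

Answer: REJECT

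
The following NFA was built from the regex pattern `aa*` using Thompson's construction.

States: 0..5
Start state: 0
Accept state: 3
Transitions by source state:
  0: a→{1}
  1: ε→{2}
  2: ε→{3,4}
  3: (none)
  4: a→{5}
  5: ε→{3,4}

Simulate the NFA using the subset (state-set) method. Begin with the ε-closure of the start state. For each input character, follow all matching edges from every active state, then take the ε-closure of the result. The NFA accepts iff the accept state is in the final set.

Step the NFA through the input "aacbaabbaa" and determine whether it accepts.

Answer: REJECT

Trace:
initial (ε-close {0}): {0}
'a' @ 1: {1,2,3,4}  [accepting]
'a' @ 2: {3,4,5}  [accepting]
'c' @ 3: {}  — state set empty
rest 'baabbaa' ignored (set empty)
final: {}; accept 3 not in set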